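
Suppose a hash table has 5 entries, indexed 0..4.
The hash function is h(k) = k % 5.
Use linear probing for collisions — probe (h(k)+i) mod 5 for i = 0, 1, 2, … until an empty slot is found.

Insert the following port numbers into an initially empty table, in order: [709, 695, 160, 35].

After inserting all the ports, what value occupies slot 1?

160

Insert 709: h=4, slot 4 empty -> index 4.
Insert 695: h=0, slot 0 empty -> index 0.
Insert 160: h=0, slot 0 occupied -> index 1.
Insert 35: h=0, slots 0,1 occupied -> index 2.
Table: [695, 160, 35, —, 709]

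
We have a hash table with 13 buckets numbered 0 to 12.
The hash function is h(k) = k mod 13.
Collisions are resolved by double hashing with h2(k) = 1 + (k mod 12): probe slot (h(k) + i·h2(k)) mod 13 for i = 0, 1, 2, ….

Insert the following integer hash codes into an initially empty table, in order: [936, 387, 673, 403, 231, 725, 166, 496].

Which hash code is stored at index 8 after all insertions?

936 hashes to 0; slot 0 is free → place at 0.
387 hashes to 10; slot 10 is free → place at 10.
673 hashes to 10, h2=2; 10 taken → place at 12.
403 hashes to 0, h2=8; 0 taken → place at 8.
231 hashes to 10, h2=4; 10 taken → place at 1.
725 hashes to 10, h2=6; 10 taken → place at 3.
166 hashes to 10, h2=11; 10,8 taken → place at 6.
496 hashes to 2; slot 2 is free → place at 2.
Table: [936, 231, 496, 725, —, —, 166, —, 403, —, 387, —, 673]

403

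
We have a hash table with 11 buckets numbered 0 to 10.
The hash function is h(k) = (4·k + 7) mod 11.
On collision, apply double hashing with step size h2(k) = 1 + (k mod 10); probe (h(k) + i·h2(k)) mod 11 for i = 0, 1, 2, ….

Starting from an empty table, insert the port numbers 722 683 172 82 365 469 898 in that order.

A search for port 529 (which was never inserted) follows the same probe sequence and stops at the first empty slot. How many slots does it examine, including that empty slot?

2

Insert 722: h=2, slot 2 empty → index 2.
Insert 683: h=0, slot 0 empty → index 0.
Insert 172: h=2, h2=3, slot 2 occupied → index 5.
Insert 82: h=5, h2=3, slot 5 occupied → index 8.
Insert 365: h=4, slot 4 empty → index 4.
Insert 469: h=2, h2=10, slot 2 occupied → index 1.
Insert 898: h=2, h2=9, slots 2,0 occupied → index 9.
Table: [683, 469, 722, —, 365, 172, —, —, 82, 898, —]
Lookup 529: h=0, h2=10, probe 0,10 → slot 10 empty, not found.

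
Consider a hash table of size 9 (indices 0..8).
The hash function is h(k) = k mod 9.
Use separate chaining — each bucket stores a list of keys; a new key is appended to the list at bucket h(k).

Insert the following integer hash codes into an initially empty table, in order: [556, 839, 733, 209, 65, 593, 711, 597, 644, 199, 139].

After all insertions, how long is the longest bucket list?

3

Insert 556: h=7, bucket 7 empty -> new chain.
Insert 839: h=2, bucket 2 empty -> new chain.
Insert 733: h=4, bucket 4 empty -> new chain.
Insert 209: h=2, bucket 2 nonempty -> append to chain.
Insert 65: h=2, bucket 2 nonempty -> append to chain.
Insert 593: h=8, bucket 8 empty -> new chain.
Insert 711: h=0, bucket 0 empty -> new chain.
Insert 597: h=3, bucket 3 empty -> new chain.
Insert 644: h=5, bucket 5 empty -> new chain.
Insert 199: h=1, bucket 1 empty -> new chain.
Insert 139: h=4, bucket 4 nonempty -> append to chain.
Final buckets:
0: 711
1: 199
2: 839 -> 209 -> 65
3: 597
4: 733 -> 139
5: 644
6: —
7: 556
8: 593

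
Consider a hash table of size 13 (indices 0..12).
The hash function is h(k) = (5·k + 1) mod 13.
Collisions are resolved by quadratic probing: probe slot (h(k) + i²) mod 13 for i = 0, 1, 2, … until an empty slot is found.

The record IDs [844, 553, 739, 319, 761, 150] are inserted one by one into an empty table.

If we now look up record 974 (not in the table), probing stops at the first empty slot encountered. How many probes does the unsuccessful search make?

3

Insert 844: h=9, slot 9 empty → index 9.
Insert 553: h=10, slot 10 empty → index 10.
Insert 739: h=4, slot 4 empty → index 4.
Insert 319: h=10, slot 10 occupied → index 11.
Insert 761: h=10, slots 10,11 occupied → index 1.
Insert 150: h=10, slots 10,11,1 occupied → index 6.
Table: [_, 761, _, _, 739, _, 150, _, _, 844, 553, 319, _]
Lookup 974: h=9, probe 9,10,0 → slot 0 empty, not found.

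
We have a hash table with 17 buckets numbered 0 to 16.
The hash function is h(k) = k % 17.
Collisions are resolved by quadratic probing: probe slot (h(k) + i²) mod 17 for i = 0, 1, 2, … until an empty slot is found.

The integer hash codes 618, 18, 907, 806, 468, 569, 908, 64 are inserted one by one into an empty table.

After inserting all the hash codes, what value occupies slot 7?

618 hashes to 6; slot 6 is free => place at 6.
18 hashes to 1; slot 1 is free => place at 1.
907 hashes to 6; 6 taken => place at 7.
806 hashes to 7; 7 taken => place at 8.
468 hashes to 9; slot 9 is free => place at 9.
569 hashes to 8; 8,9 taken => place at 12.
908 hashes to 7; 7,8 taken => place at 11.
64 hashes to 13; slot 13 is free => place at 13.
Table: [—, 18, —, —, —, —, 618, 907, 806, 468, —, 908, 569, 64, —, —, —]

907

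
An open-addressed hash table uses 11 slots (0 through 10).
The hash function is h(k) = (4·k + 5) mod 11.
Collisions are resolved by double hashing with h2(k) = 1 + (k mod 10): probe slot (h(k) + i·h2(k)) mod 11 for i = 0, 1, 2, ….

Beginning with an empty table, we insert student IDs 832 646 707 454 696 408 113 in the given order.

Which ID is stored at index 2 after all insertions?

832: h=0 => slot 0
646: h=4 => slot 4
707: h=6 => slot 6
454: h=6, h2=5, probe 6,0,5 => slot 5
696: h=6, h2=7, probe 6,2 => slot 2
408: h=9 => slot 9
113: h=6, h2=4, probe 6,10 => slot 10
Table: [832, _, 696, _, 646, 454, 707, _, _, 408, 113]

696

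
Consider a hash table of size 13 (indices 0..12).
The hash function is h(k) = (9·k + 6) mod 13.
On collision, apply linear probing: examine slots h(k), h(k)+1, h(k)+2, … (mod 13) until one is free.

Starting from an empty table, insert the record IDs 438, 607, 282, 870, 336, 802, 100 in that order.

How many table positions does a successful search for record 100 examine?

Insert 438: h=9, slot 9 empty -> index 9.
Insert 607: h=9, slot 9 occupied -> index 10.
Insert 282: h=9, slots 9,10 occupied -> index 11.
Insert 870: h=10, slots 10,11 occupied -> index 12.
Insert 336: h=1, slot 1 empty -> index 1.
Insert 802: h=9, slots 9,10,11,12 occupied -> index 0.
Insert 100: h=9, slots 9,10,11,12,0,1 occupied -> index 2.
Table: [802, 336, 100, ∅, ∅, ∅, ∅, ∅, ∅, 438, 607, 282, 870]
Lookup 100: h=9, probe 9,10,11,12,0,1,2 → found at 2.

7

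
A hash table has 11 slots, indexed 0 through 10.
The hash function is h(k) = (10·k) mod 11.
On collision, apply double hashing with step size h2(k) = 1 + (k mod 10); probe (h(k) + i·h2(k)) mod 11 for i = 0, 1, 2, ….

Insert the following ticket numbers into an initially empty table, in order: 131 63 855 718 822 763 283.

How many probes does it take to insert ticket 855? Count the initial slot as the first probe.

2

131 hashes to 1; slot 1 is free -> place at 1.
63 hashes to 3; slot 3 is free -> place at 3.
855 hashes to 3, h2=6; 3 taken -> place at 9.
718 hashes to 8; slot 8 is free -> place at 8.
822 hashes to 3, h2=3; 3 taken -> place at 6.
763 hashes to 7; slot 7 is free -> place at 7.
283 hashes to 3, h2=4; 3,7 taken -> place at 0.
Table: [283, 131, —, 63, —, —, 822, 763, 718, 855, —]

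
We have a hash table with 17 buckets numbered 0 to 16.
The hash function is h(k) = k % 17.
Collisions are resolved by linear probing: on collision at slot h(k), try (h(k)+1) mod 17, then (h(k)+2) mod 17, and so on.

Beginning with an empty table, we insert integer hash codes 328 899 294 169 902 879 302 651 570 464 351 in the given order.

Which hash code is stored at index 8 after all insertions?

464

328 hashes to 5; slot 5 is free → place at 5.
899 hashes to 15; slot 15 is free → place at 15.
294 hashes to 5; 5 taken → place at 6.
169 hashes to 16; slot 16 is free → place at 16.
902 hashes to 1; slot 1 is free → place at 1.
879 hashes to 12; slot 12 is free → place at 12.
302 hashes to 13; slot 13 is free → place at 13.
651 hashes to 5; 5,6 taken → place at 7.
570 hashes to 9; slot 9 is free → place at 9.
464 hashes to 5; 5,6,7 taken → place at 8.
351 hashes to 11; slot 11 is free → place at 11.
Table: [_, 902, _, _, _, 328, 294, 651, 464, 570, _, 351, 879, 302, _, 899, 169]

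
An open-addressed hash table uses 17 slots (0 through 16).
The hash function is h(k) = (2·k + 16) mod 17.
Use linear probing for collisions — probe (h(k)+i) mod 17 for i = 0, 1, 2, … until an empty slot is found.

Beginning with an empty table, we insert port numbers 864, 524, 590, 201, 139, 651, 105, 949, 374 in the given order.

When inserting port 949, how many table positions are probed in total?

864: h=10 -> slot 10
524: h=10, probe 10,11 -> slot 11
590: h=6 -> slot 6
201: h=10, probe 10,11,12 -> slot 12
139: h=5 -> slot 5
651: h=9 -> slot 9
105: h=5, probe 5,6,7 -> slot 7
949: h=10, probe 10,11,12,13 -> slot 13
374: h=16 -> slot 16
Table: [—, —, —, —, —, 139, 590, 105, —, 651, 864, 524, 201, 949, —, —, 374]

4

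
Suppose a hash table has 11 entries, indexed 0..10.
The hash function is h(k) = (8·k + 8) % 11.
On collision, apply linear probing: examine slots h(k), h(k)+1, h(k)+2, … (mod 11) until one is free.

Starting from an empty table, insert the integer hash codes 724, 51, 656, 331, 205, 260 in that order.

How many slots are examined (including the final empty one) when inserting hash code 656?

724 hashes to 3; slot 3 is free => place at 3.
51 hashes to 9; slot 9 is free => place at 9.
656 hashes to 9; 9 taken => place at 10.
331 hashes to 5; slot 5 is free => place at 5.
205 hashes to 9; 9,10 taken => place at 0.
260 hashes to 9; 9,10,0 taken => place at 1.
Table: [205, 260, ., 724, ., 331, ., ., ., 51, 656]

2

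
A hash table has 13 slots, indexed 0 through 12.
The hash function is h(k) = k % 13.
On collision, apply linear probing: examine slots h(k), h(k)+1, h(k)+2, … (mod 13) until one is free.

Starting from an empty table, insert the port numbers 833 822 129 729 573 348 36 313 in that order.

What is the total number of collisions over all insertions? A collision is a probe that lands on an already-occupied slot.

9

Insert 833: h=1, slot 1 empty → index 1.
Insert 822: h=3, slot 3 empty → index 3.
Insert 129: h=12, slot 12 empty → index 12.
Insert 729: h=1, slot 1 occupied → index 2.
Insert 573: h=1, slots 1,2,3 occupied → index 4.
Insert 348: h=10, slot 10 empty → index 10.
Insert 36: h=10, slot 10 occupied → index 11.
Insert 313: h=1, slots 1,2,3,4 occupied → index 5.
Table: [—, 833, 729, 822, 573, 313, —, —, —, —, 348, 36, 129]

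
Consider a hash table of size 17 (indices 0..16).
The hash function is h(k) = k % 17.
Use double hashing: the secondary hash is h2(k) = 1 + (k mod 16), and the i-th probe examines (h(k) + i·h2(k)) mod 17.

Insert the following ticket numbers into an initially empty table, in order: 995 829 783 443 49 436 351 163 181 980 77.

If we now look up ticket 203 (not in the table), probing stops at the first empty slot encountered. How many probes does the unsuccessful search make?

7

Insert 995: h=9, slot 9 empty → index 9.
Insert 829: h=13, slot 13 empty → index 13.
Insert 783: h=1, slot 1 empty → index 1.
Insert 443: h=1, h2=12, slots 1,13 occupied → index 8.
Insert 49: h=15, slot 15 empty → index 15.
Insert 436: h=11, slot 11 empty → index 11.
Insert 351: h=11, h2=16, slot 11 occupied → index 10.
Insert 163: h=10, h2=4, slot 10 occupied → index 14.
Insert 181: h=11, h2=6, slot 11 occupied → index 0.
Insert 980: h=11, h2=5, slot 11 occupied → index 16.
Insert 77: h=9, h2=14, slot 9 occupied → index 6.
Table: [181, 783, ., ., ., ., 77, ., 443, 995, 351, 436, ., 829, 163, 49, 980]
Lookup 203: h=16, h2=12, probe 16,11,6,1,13,8,3 → slot 3 empty, not found.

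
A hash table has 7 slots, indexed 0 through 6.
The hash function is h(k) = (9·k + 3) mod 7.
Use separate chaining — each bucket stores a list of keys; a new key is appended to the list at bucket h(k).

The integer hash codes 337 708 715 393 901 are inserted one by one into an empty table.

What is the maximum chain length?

337 -> bucket 5
708 -> bucket 5 (collision)
715 -> bucket 5 (collision)
393 -> bucket 5 (collision)
901 -> bucket 6
Final buckets:
0: -
1: -
2: -
3: -
4: -
5: 337 -> 708 -> 715 -> 393
6: 901

4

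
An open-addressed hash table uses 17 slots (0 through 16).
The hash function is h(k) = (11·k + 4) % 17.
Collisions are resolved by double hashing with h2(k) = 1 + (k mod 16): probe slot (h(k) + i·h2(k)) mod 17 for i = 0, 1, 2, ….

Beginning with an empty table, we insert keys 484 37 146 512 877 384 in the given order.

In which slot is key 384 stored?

484 hashes to 7; slot 7 is free => place at 7.
37 hashes to 3; slot 3 is free => place at 3.
146 hashes to 12; slot 12 is free => place at 12.
512 hashes to 9; slot 9 is free => place at 9.
877 hashes to 12, h2=14; 12,9 taken => place at 6.
384 hashes to 12, h2=1; 12 taken => place at 13.
Table: [-, -, -, 37, -, -, 877, 484, -, 512, -, -, 146, 384, -, -, -]

13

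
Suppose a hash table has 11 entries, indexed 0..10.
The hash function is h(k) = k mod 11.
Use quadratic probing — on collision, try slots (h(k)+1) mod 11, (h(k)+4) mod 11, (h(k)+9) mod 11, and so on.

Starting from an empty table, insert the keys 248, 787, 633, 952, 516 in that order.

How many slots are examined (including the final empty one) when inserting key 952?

4

248 hashes to 6; slot 6 is free => place at 6.
787 hashes to 6; 6 taken => place at 7.
633 hashes to 6; 6,7 taken => place at 10.
952 hashes to 6; 6,7,10 taken => place at 4.
516 hashes to 10; 10 taken => place at 0.
Table: [516, —, —, —, 952, —, 248, 787, —, —, 633]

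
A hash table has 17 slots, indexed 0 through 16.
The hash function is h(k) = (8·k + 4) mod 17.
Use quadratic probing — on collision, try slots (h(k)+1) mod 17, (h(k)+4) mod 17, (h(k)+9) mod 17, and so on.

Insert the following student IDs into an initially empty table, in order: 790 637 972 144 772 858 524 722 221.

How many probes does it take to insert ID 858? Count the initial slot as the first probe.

790: h=0 => slot 0
637: h=0, probe 0,1 => slot 1
972: h=11 => slot 11
144: h=0, probe 0,1,4 => slot 4
772: h=9 => slot 9
858: h=0, probe 0,1,4,9,16 => slot 16
524: h=14 => slot 14
722: h=0, probe 0,1,4,9,16,8 => slot 8
221: h=4, probe 4,5 => slot 5
Table: [790, 637, _, _, 144, 221, _, _, 722, 772, _, 972, _, _, 524, _, 858]

5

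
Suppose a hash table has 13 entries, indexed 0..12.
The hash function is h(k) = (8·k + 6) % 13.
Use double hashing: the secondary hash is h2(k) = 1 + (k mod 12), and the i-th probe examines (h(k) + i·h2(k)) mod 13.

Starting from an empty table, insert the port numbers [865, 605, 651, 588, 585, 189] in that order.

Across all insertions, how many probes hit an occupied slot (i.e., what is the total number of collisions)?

865 hashes to 10; slot 10 is free => place at 10.
605 hashes to 10, h2=6; 10 taken => place at 3.
651 hashes to 1; slot 1 is free => place at 1.
588 hashes to 4; slot 4 is free => place at 4.
585 hashes to 6; slot 6 is free => place at 6.
189 hashes to 10, h2=10; 10 taken => place at 7.
Table: [-, 651, -, 605, 588, -, 585, 189, -, -, 865, -, -]

2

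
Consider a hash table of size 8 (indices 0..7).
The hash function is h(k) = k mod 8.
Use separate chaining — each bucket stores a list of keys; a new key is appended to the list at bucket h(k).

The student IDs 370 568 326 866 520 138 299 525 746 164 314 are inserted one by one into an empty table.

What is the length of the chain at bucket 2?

5

370 → bucket 2
568 → bucket 0
326 → bucket 6
866 → bucket 2 (collision)
520 → bucket 0 (collision)
138 → bucket 2 (collision)
299 → bucket 3
525 → bucket 5
746 → bucket 2 (collision)
164 → bucket 4
314 → bucket 2 (collision)
Final buckets:
0: 568 -> 520
1: ∅
2: 370 -> 866 -> 138 -> 746 -> 314
3: 299
4: 164
5: 525
6: 326
7: ∅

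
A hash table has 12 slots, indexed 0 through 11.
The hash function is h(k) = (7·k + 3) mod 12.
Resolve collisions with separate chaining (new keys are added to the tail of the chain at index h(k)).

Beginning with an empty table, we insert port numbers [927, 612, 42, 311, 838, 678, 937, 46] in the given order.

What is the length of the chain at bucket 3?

1

927 -> bucket 0
612 -> bucket 3
42 -> bucket 9
311 -> bucket 8
838 -> bucket 1
678 -> bucket 9 (collision)
937 -> bucket 10
46 -> bucket 1 (collision)
Final buckets:
0: 927
1: 838 -> 46
2: ∅
3: 612
4: ∅
5: ∅
6: ∅
7: ∅
8: 311
9: 42 -> 678
10: 937
11: ∅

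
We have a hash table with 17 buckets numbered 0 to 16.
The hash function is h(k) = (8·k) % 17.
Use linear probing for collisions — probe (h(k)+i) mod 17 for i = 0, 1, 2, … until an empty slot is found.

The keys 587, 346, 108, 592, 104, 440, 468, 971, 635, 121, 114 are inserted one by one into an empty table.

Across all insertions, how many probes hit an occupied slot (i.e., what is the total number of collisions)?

12

587 hashes to 4; slot 4 is free => place at 4.
346 hashes to 14; slot 14 is free => place at 14.
108 hashes to 14; 14 taken => place at 15.
592 hashes to 10; slot 10 is free => place at 10.
104 hashes to 16; slot 16 is free => place at 16.
440 hashes to 1; slot 1 is free => place at 1.
468 hashes to 4; 4 taken => place at 5.
971 hashes to 16; 16 taken => place at 0.
635 hashes to 14; 14,15,16,0,1 taken => place at 2.
121 hashes to 16; 16,0,1,2 taken => place at 3.
114 hashes to 11; slot 11 is free => place at 11.
Table: [971, 440, 635, 121, 587, 468, -, -, -, -, 592, 114, -, -, 346, 108, 104]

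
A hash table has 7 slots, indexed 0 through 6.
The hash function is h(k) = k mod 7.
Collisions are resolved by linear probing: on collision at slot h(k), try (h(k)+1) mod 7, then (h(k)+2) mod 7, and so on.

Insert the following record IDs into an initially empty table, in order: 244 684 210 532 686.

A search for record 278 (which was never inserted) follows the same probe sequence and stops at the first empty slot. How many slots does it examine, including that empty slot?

244: h=6 -> slot 6
684: h=5 -> slot 5
210: h=0 -> slot 0
532: h=0, probe 0,1 -> slot 1
686: h=0, probe 0,1,2 -> slot 2
Table: [210, 532, 686, _, _, 684, 244]
Lookup 278: h=5, probe 5,6,0,1,2,3 → slot 3 empty, not found.

6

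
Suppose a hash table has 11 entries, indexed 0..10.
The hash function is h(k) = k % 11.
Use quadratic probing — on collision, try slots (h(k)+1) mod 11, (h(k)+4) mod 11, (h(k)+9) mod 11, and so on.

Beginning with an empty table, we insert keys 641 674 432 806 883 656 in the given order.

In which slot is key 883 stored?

641 hashes to 3; slot 3 is free -> place at 3.
674 hashes to 3; 3 taken -> place at 4.
432 hashes to 3; 3,4 taken -> place at 7.
806 hashes to 3; 3,4,7 taken -> place at 1.
883 hashes to 3; 3,4,7,1 taken -> place at 8.
656 hashes to 7; 7,8 taken -> place at 0.
Table: [656, 806, —, 641, 674, —, —, 432, 883, —, —]

8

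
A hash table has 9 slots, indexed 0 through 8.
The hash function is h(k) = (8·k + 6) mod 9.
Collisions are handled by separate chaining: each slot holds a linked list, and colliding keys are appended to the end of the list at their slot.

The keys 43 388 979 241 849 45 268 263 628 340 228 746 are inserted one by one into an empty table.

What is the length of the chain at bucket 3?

Insert 43: h=8, bucket 8 empty -> new chain.
Insert 388: h=5, bucket 5 empty -> new chain.
Insert 979: h=8, bucket 8 nonempty -> append to chain.
Insert 241: h=8, bucket 8 nonempty -> append to chain.
Insert 849: h=3, bucket 3 empty -> new chain.
Insert 45: h=6, bucket 6 empty -> new chain.
Insert 268: h=8, bucket 8 nonempty -> append to chain.
Insert 263: h=4, bucket 4 empty -> new chain.
Insert 628: h=8, bucket 8 nonempty -> append to chain.
Insert 340: h=8, bucket 8 nonempty -> append to chain.
Insert 228: h=3, bucket 3 nonempty -> append to chain.
Insert 746: h=7, bucket 7 empty -> new chain.
Final buckets:
0: _
1: _
2: _
3: 849 -> 228
4: 263
5: 388
6: 45
7: 746
8: 43 -> 979 -> 241 -> 268 -> 628 -> 340

2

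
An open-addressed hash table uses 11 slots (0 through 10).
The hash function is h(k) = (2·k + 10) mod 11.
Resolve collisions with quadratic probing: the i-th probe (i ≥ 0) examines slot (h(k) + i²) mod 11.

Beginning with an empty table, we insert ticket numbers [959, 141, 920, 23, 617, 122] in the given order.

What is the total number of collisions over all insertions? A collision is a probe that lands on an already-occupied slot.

Insert 959: h=3, slot 3 empty => index 3.
Insert 141: h=6, slot 6 empty => index 6.
Insert 920: h=2, slot 2 empty => index 2.
Insert 23: h=1, slot 1 empty => index 1.
Insert 617: h=1, slots 1,2 occupied => index 5.
Insert 122: h=1, slots 1,2,5 occupied => index 10.
Table: [_, 23, 920, 959, _, 617, 141, _, _, _, 122]

5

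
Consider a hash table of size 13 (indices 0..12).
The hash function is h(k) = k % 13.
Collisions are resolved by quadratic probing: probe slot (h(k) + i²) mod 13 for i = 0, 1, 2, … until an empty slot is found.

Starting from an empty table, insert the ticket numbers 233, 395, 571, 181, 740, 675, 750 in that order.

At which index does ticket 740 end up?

233: h=12 → slot 12
395: h=5 → slot 5
571: h=12, probe 12,0 → slot 0
181: h=12, probe 12,0,3 → slot 3
740: h=12, probe 12,0,3,8 → slot 8
675: h=12, probe 12,0,3,8,2 → slot 2
750: h=9 → slot 9
Table: [571, ., 675, 181, ., 395, ., ., 740, 750, ., ., 233]

8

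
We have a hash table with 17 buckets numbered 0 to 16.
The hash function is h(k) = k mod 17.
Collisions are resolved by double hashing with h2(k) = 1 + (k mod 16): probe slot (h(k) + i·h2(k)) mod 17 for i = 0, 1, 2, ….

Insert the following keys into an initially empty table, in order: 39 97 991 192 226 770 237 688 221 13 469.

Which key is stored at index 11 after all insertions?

770

Insert 39: h=5, slot 5 empty → index 5.
Insert 97: h=12, slot 12 empty → index 12.
Insert 991: h=5, h2=16, slot 5 occupied → index 4.
Insert 192: h=5, h2=1, slot 5 occupied → index 6.
Insert 226: h=5, h2=3, slot 5 occupied → index 8.
Insert 770: h=5, h2=3, slots 5,8 occupied → index 11.
Insert 237: h=16, slot 16 empty → index 16.
Insert 688: h=8, h2=1, slot 8 occupied → index 9.
Insert 221: h=0, slot 0 empty → index 0.
Insert 13: h=13, slot 13 empty → index 13.
Insert 469: h=10, slot 10 empty → index 10.
Table: [221, ., ., ., 991, 39, 192, ., 226, 688, 469, 770, 97, 13, ., ., 237]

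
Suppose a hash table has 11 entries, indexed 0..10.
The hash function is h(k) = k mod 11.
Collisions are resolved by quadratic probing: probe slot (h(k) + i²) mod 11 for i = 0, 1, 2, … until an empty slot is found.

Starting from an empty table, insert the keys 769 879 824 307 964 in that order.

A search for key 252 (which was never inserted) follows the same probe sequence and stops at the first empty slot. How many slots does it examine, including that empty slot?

769: h=10 → slot 10
879: h=10, probe 10,0 → slot 0
824: h=10, probe 10,0,3 → slot 3
307: h=10, probe 10,0,3,8 → slot 8
964: h=7 → slot 7
Table: [879, _, _, 824, _, _, _, 964, 307, _, 769]
Lookup 252: h=10, probe 10,0,3,8,4 → slot 4 empty, not found.

5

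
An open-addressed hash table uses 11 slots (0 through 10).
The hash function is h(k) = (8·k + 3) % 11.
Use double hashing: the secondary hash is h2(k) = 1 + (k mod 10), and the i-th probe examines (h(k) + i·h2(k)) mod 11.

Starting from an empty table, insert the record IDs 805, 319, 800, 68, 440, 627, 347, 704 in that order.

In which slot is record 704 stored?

2

805: h=8 -> slot 8
319: h=3 -> slot 3
800: h=1 -> slot 1
68: h=8, h2=9, probe 8,6 -> slot 6
440: h=3, h2=1, probe 3,4 -> slot 4
627: h=3, h2=8, probe 3,0 -> slot 0
347: h=7 -> slot 7
704: h=3, h2=5, probe 3,8,2 -> slot 2
Table: [627, 800, 704, 319, 440, -, 68, 347, 805, -, -]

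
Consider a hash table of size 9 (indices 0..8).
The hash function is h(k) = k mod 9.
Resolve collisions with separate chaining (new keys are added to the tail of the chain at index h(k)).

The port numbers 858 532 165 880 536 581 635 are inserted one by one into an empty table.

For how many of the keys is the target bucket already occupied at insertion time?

3

858 -> bucket 3
532 -> bucket 1
165 -> bucket 3 (collision)
880 -> bucket 7
536 -> bucket 5
581 -> bucket 5 (collision)
635 -> bucket 5 (collision)
Final buckets:
0: .
1: 532
2: .
3: 858 -> 165
4: .
5: 536 -> 581 -> 635
6: .
7: 880
8: .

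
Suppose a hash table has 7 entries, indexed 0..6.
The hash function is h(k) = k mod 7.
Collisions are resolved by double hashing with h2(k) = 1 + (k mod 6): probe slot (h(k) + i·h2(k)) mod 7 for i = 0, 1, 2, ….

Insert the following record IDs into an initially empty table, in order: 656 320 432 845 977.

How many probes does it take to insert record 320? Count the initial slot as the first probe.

2

656 hashes to 5; slot 5 is free → place at 5.
320 hashes to 5, h2=3; 5 taken → place at 1.
432 hashes to 5, h2=1; 5 taken → place at 6.
845 hashes to 5, h2=6; 5 taken → place at 4.
977 hashes to 4, h2=6; 4 taken → place at 3.
Table: [∅, 320, ∅, 977, 845, 656, 432]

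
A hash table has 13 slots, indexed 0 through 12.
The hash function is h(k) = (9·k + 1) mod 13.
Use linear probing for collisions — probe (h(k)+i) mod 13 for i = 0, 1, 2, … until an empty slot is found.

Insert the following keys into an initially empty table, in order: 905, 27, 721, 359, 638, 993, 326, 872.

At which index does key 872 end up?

0

Insert 905: h=8, slot 8 empty => index 8.
Insert 27: h=10, slot 10 empty => index 10.
Insert 721: h=3, slot 3 empty => index 3.
Insert 359: h=8, slot 8 occupied => index 9.
Insert 638: h=10, slot 10 occupied => index 11.
Insert 993: h=7, slot 7 empty => index 7.
Insert 326: h=10, slots 10,11 occupied => index 12.
Insert 872: h=10, slots 10,11,12 occupied => index 0.
Table: [872, _, _, 721, _, _, _, 993, 905, 359, 27, 638, 326]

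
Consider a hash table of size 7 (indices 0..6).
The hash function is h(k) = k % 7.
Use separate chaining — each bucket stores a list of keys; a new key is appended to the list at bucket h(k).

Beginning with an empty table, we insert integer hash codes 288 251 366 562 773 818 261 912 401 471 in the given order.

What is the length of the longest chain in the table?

288 → bucket 1
251 → bucket 6
366 → bucket 2
562 → bucket 2 (collision)
773 → bucket 3
818 → bucket 6 (collision)
261 → bucket 2 (collision)
912 → bucket 2 (collision)
401 → bucket 2 (collision)
471 → bucket 2 (collision)
Final buckets:
0: -
1: 288
2: 366 -> 562 -> 261 -> 912 -> 401 -> 471
3: 773
4: -
5: -
6: 251 -> 818

6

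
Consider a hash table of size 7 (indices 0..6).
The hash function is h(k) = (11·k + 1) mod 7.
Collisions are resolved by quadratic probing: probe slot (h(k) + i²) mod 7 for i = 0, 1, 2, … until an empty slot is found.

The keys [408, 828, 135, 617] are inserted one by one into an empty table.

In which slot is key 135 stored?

408: h=2 => slot 2
828: h=2, probe 2,3 => slot 3
135: h=2, probe 2,3,6 => slot 6
617: h=5 => slot 5
Table: [_, _, 408, 828, _, 617, 135]

6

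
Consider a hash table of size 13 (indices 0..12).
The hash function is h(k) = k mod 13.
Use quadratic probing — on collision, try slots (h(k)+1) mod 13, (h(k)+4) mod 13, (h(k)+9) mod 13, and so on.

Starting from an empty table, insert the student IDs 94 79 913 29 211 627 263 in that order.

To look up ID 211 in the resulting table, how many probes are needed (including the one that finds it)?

4

Insert 94: h=3, slot 3 empty -> index 3.
Insert 79: h=1, slot 1 empty -> index 1.
Insert 913: h=3, slot 3 occupied -> index 4.
Insert 29: h=3, slots 3,4 occupied -> index 7.
Insert 211: h=3, slots 3,4,7 occupied -> index 12.
Insert 627: h=3, slots 3,4,7,12 occupied -> index 6.
Insert 263: h=3, slots 3,4,7,12,6 occupied -> index 2.
Table: [., 79, 263, 94, 913, ., 627, 29, ., ., ., ., 211]
Lookup 211: h=3, probe 3,4,7,12 → found at 12.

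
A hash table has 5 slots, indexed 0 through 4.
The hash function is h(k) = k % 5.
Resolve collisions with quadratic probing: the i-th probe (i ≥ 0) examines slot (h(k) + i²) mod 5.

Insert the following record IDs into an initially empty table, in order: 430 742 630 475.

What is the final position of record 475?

4

430 hashes to 0; slot 0 is free => place at 0.
742 hashes to 2; slot 2 is free => place at 2.
630 hashes to 0; 0 taken => place at 1.
475 hashes to 0; 0,1 taken => place at 4.
Table: [430, 630, 742, ∅, 475]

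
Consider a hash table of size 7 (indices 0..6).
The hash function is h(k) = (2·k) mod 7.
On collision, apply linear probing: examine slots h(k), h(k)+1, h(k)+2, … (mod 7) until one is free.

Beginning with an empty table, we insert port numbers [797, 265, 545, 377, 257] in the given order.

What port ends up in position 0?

545

797 hashes to 5; slot 5 is free -> place at 5.
265 hashes to 5; 5 taken -> place at 6.
545 hashes to 5; 5,6 taken -> place at 0.
377 hashes to 5; 5,6,0 taken -> place at 1.
257 hashes to 3; slot 3 is free -> place at 3.
Table: [545, 377, -, 257, -, 797, 265]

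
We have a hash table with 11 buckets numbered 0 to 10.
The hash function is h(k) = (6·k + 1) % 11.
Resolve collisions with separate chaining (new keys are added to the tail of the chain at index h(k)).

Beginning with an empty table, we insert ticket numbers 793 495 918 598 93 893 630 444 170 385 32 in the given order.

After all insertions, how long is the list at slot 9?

Insert 793: h=7, bucket 7 empty -> new chain.
Insert 495: h=1, bucket 1 empty -> new chain.
Insert 918: h=9, bucket 9 empty -> new chain.
Insert 598: h=3, bucket 3 empty -> new chain.
Insert 93: h=9, bucket 9 nonempty -> append to chain.
Insert 893: h=2, bucket 2 empty -> new chain.
Insert 630: h=8, bucket 8 empty -> new chain.
Insert 444: h=3, bucket 3 nonempty -> append to chain.
Insert 170: h=9, bucket 9 nonempty -> append to chain.
Insert 385: h=1, bucket 1 nonempty -> append to chain.
Insert 32: h=6, bucket 6 empty -> new chain.
Final buckets:
0: -
1: 495 -> 385
2: 893
3: 598 -> 444
4: -
5: -
6: 32
7: 793
8: 630
9: 918 -> 93 -> 170
10: -

3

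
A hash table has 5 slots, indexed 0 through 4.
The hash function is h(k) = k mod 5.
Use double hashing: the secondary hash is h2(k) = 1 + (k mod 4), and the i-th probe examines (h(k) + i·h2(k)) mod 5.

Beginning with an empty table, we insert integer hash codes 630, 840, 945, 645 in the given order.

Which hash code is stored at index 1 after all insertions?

840

Insert 630: h=0, slot 0 empty → index 0.
Insert 840: h=0, h2=1, slot 0 occupied → index 1.
Insert 945: h=0, h2=2, slot 0 occupied → index 2.
Insert 645: h=0, h2=2, slots 0,2 occupied → index 4.
Table: [630, 840, 945, ., 645]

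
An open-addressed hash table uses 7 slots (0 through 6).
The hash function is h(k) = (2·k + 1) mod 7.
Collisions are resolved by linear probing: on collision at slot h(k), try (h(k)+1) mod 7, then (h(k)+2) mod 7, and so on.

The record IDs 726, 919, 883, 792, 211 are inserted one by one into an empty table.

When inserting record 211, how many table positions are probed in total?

726 hashes to 4; slot 4 is free → place at 4.
919 hashes to 5; slot 5 is free → place at 5.
883 hashes to 3; slot 3 is free → place at 3.
792 hashes to 3; 3,4,5 taken → place at 6.
211 hashes to 3; 3,4,5,6 taken → place at 0.
Table: [211, —, —, 883, 726, 919, 792]

5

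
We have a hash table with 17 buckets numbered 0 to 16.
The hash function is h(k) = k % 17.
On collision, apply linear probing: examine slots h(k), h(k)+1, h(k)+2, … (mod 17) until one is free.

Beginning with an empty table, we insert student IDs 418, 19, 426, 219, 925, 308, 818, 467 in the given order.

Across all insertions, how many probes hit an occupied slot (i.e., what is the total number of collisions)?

418: h=10 -> slot 10
19: h=2 -> slot 2
426: h=1 -> slot 1
219: h=15 -> slot 15
925: h=7 -> slot 7
308: h=2, probe 2,3 -> slot 3
818: h=2, probe 2,3,4 -> slot 4
467: h=8 -> slot 8
Table: [_, 426, 19, 308, 818, _, _, 925, 467, _, 418, _, _, _, _, 219, _]

3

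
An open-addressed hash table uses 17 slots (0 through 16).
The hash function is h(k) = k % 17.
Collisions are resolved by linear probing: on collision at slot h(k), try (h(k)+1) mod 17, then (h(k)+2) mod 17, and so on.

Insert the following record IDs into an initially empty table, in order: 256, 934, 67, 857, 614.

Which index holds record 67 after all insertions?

Insert 256: h=1, slot 1 empty → index 1.
Insert 934: h=16, slot 16 empty → index 16.
Insert 67: h=16, slot 16 occupied → index 0.
Insert 857: h=7, slot 7 empty → index 7.
Insert 614: h=2, slot 2 empty → index 2.
Table: [67, 256, 614, ∅, ∅, ∅, ∅, 857, ∅, ∅, ∅, ∅, ∅, ∅, ∅, ∅, 934]

0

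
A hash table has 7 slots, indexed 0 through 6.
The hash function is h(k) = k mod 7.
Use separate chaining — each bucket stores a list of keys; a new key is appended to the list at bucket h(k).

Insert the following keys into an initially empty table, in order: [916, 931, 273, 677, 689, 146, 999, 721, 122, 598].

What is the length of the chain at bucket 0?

3

916 -> bucket 6
931 -> bucket 0
273 -> bucket 0 (collision)
677 -> bucket 5
689 -> bucket 3
146 -> bucket 6 (collision)
999 -> bucket 5 (collision)
721 -> bucket 0 (collision)
122 -> bucket 3 (collision)
598 -> bucket 3 (collision)
Final buckets:
0: 931 -> 273 -> 721
1: ∅
2: ∅
3: 689 -> 122 -> 598
4: ∅
5: 677 -> 999
6: 916 -> 146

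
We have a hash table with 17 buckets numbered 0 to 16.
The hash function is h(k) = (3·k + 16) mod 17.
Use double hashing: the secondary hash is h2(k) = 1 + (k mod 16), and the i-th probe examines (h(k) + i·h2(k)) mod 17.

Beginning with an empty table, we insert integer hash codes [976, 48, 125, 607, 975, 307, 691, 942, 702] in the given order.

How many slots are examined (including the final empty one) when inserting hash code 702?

2

Insert 976: h=3, slot 3 empty => index 3.
Insert 48: h=7, slot 7 empty => index 7.
Insert 125: h=0, slot 0 empty => index 0.
Insert 607: h=1, slot 1 empty => index 1.
Insert 975: h=0, h2=16, slot 0 occupied => index 16.
Insert 307: h=2, slot 2 empty => index 2.
Insert 691: h=15, slot 15 empty => index 15.
Insert 942: h=3, h2=15, slots 3,1,16 occupied => index 14.
Insert 702: h=14, h2=15, slot 14 occupied => index 12.
Table: [125, 607, 307, 976, ∅, ∅, ∅, 48, ∅, ∅, ∅, ∅, 702, ∅, 942, 691, 975]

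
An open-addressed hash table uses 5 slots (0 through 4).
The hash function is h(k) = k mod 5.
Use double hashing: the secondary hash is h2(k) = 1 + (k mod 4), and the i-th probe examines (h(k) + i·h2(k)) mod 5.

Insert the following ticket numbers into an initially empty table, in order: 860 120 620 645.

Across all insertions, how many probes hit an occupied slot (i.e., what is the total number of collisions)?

860 hashes to 0; slot 0 is free -> place at 0.
120 hashes to 0, h2=1; 0 taken -> place at 1.
620 hashes to 0, h2=1; 0,1 taken -> place at 2.
645 hashes to 0, h2=2; 0,2 taken -> place at 4.
Table: [860, 120, 620, —, 645]

5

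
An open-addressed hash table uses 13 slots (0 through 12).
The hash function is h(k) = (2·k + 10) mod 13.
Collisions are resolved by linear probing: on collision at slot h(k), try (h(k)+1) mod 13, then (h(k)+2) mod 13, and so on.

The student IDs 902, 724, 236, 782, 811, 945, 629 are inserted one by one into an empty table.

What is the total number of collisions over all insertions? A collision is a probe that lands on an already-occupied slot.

7

902: h=7 → slot 7
724: h=2 → slot 2
236: h=1 → slot 1
782: h=1, probe 1,2,3 → slot 3
811: h=7, probe 7,8 → slot 8
945: h=2, probe 2,3,4 → slot 4
629: h=7, probe 7,8,9 → slot 9
Table: [., 236, 724, 782, 945, ., ., 902, 811, 629, ., ., .]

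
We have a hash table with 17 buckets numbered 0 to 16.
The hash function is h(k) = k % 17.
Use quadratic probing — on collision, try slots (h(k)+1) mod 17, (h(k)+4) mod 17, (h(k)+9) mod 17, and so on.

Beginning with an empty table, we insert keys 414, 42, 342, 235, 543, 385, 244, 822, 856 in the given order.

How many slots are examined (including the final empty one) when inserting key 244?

414 hashes to 6; slot 6 is free → place at 6.
42 hashes to 8; slot 8 is free → place at 8.
342 hashes to 2; slot 2 is free → place at 2.
235 hashes to 14; slot 14 is free → place at 14.
543 hashes to 16; slot 16 is free → place at 16.
385 hashes to 11; slot 11 is free → place at 11.
244 hashes to 6; 6 taken → place at 7.
822 hashes to 6; 6,7 taken → place at 10.
856 hashes to 6; 6,7,10 taken → place at 15.
Table: [-, -, 342, -, -, -, 414, 244, 42, -, 822, 385, -, -, 235, 856, 543]

2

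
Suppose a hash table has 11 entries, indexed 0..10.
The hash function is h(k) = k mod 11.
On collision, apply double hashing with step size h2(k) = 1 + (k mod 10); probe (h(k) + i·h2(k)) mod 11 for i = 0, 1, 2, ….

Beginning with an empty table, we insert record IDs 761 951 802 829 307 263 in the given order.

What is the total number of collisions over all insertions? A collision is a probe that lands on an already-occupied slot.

761 hashes to 2; slot 2 is free -> place at 2.
951 hashes to 5; slot 5 is free -> place at 5.
802 hashes to 10; slot 10 is free -> place at 10.
829 hashes to 4; slot 4 is free -> place at 4.
307 hashes to 10, h2=8; 10 taken -> place at 7.
263 hashes to 10, h2=4; 10 taken -> place at 3.
Table: [—, —, 761, 263, 829, 951, —, 307, —, —, 802]

2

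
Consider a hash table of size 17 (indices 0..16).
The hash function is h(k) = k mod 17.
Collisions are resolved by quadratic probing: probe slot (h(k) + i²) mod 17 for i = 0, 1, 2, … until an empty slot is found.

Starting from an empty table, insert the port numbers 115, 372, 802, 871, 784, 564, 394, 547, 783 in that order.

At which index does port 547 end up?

115: h=13 => slot 13
372: h=15 => slot 15
802: h=3 => slot 3
871: h=4 => slot 4
784: h=2 => slot 2
564: h=3, probe 3,4,7 => slot 7
394: h=3, probe 3,4,7,12 => slot 12
547: h=3, probe 3,4,7,12,2,11 => slot 11
783: h=1 => slot 1
Table: [∅, 783, 784, 802, 871, ∅, ∅, 564, ∅, ∅, ∅, 547, 394, 115, ∅, 372, ∅]

11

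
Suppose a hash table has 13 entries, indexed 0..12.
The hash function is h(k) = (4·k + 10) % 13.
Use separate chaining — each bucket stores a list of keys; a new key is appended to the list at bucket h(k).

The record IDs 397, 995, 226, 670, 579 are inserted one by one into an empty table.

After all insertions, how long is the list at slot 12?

397 → bucket 12
995 → bucket 12 (collision)
226 → bucket 4
670 → bucket 12 (collision)
579 → bucket 12 (collision)
Final buckets:
0: .
1: .
2: .
3: .
4: 226
5: .
6: .
7: .
8: .
9: .
10: .
11: .
12: 397 -> 995 -> 670 -> 579

4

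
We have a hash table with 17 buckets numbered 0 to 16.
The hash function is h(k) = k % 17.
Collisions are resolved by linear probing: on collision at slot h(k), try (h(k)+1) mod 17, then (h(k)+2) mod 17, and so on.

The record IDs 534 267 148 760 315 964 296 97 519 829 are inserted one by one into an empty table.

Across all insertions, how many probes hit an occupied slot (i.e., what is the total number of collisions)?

534 hashes to 7; slot 7 is free => place at 7.
267 hashes to 12; slot 12 is free => place at 12.
148 hashes to 12; 12 taken => place at 13.
760 hashes to 12; 12,13 taken => place at 14.
315 hashes to 9; slot 9 is free => place at 9.
964 hashes to 12; 12,13,14 taken => place at 15.
296 hashes to 7; 7 taken => place at 8.
97 hashes to 12; 12,13,14,15 taken => place at 16.
519 hashes to 9; 9 taken => place at 10.
829 hashes to 13; 13,14,15,16 taken => place at 0.
Table: [829, ., ., ., ., ., ., 534, 296, 315, 519, ., 267, 148, 760, 964, 97]

16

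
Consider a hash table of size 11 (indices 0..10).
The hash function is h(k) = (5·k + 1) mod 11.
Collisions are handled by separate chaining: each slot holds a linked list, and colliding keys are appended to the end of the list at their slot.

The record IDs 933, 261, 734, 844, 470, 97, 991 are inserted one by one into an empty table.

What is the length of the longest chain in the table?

933 → bucket 2
261 → bucket 8
734 → bucket 8 (collision)
844 → bucket 8 (collision)
470 → bucket 8 (collision)
97 → bucket 2 (collision)
991 → bucket 6
Final buckets:
0: -
1: -
2: 933 -> 97
3: -
4: -
5: -
6: 991
7: -
8: 261 -> 734 -> 844 -> 470
9: -
10: -

4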